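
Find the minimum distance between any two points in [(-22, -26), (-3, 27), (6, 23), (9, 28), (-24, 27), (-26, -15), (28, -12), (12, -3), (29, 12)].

Computing all pairwise distances among 9 points:

d((-22, -26), (-3, 27)) = 56.3028
d((-22, -26), (6, 23)) = 56.4358
d((-22, -26), (9, 28)) = 62.2656
d((-22, -26), (-24, 27)) = 53.0377
d((-22, -26), (-26, -15)) = 11.7047
d((-22, -26), (28, -12)) = 51.923
d((-22, -26), (12, -3)) = 41.0488
d((-22, -26), (29, 12)) = 63.6003
d((-3, 27), (6, 23)) = 9.8489
d((-3, 27), (9, 28)) = 12.0416
d((-3, 27), (-24, 27)) = 21.0
d((-3, 27), (-26, -15)) = 47.8853
d((-3, 27), (28, -12)) = 49.8197
d((-3, 27), (12, -3)) = 33.541
d((-3, 27), (29, 12)) = 35.3412
d((6, 23), (9, 28)) = 5.831 <-- minimum
d((6, 23), (-24, 27)) = 30.2655
d((6, 23), (-26, -15)) = 49.679
d((6, 23), (28, -12)) = 41.3401
d((6, 23), (12, -3)) = 26.6833
d((6, 23), (29, 12)) = 25.4951
d((9, 28), (-24, 27)) = 33.0151
d((9, 28), (-26, -15)) = 55.4437
d((9, 28), (28, -12)) = 44.2832
d((9, 28), (12, -3)) = 31.1448
d((9, 28), (29, 12)) = 25.6125
d((-24, 27), (-26, -15)) = 42.0476
d((-24, 27), (28, -12)) = 65.0
d((-24, 27), (12, -3)) = 46.8615
d((-24, 27), (29, 12)) = 55.0818
d((-26, -15), (28, -12)) = 54.0833
d((-26, -15), (12, -3)) = 39.8497
d((-26, -15), (29, 12)) = 61.2699
d((28, -12), (12, -3)) = 18.3576
d((28, -12), (29, 12)) = 24.0208
d((12, -3), (29, 12)) = 22.6716

Closest pair: (6, 23) and (9, 28) with distance 5.831

The closest pair is (6, 23) and (9, 28) with Euclidean distance 5.831. For 9 points, brute-force pairwise comparison is shown above. For large n, the divide-and-conquer algorithm (sort by x, recurse on halves, check the dividing strip) achieves O(n log n).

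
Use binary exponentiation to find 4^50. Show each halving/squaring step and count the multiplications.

Computing 4^50 by squaring (build up from 4^1; each line after the first costs one multiplication):

4^1 = 4
4^2 = (4^1)^2 = 4^2 = 16
4^3 = 4 * 4^2 = 4 * 16 = 64
4^6 = (4^3)^2 = 64^2 = 4096
4^12 = (4^6)^2 = 4096^2 = 16777216
4^24 = (4^12)^2 = 16777216^2 = 281474976710656
4^25 = 4 * 4^24 = 4 * 281474976710656 = 1125899906842624
4^50 = (4^25)^2 = 1125899906842624^2 = 1267650600228229401496703205376

Result: 1267650600228229401496703205376
Multiplications needed: 7 (7 lines after 4^1)

4^50 = 1267650600228229401496703205376. Using exponentiation by squaring, this requires 7 multiplications. The key idea: if the exponent is even, square the half-power; if odd, multiply by the base once.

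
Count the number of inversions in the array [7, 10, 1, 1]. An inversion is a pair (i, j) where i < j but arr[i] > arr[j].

Finding inversions in [7, 10, 1, 1]:

(0, 2): arr[0]=7 > arr[2]=1
(0, 3): arr[0]=7 > arr[3]=1
(1, 2): arr[1]=10 > arr[2]=1
(1, 3): arr[1]=10 > arr[3]=1

Total inversions: 4

The array has 4 inversion(s): (0,2), (0,3), (1,2), (1,3). Each pair (i,j) satisfies i < j and arr[i] > arr[j].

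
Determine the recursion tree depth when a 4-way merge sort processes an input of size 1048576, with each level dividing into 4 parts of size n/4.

For divide and conquer with division factor 4:

Problem sizes at each level:
Level 0: 1048576
Level 1: 262144
Level 2: 65536
Level 3: 16384
Level 4: 4096
Level 5: 1024
Level 6: 256
Level 7: 64
Level 8: 16
Level 9: 4
Level 10: 1

The root is level 0 and the size-1 base case is level 10 (the tree spans levels 0 through 10, i.e. 11 levels counting the root), so the depth is the number of divisions: log_4(1048576) = 10

The recursion tree depth is log_4(1048576) = 10. At each level, the problem size is divided by 4, so it takes 10 divisions to reduce to a base case of size 1. The algorithm makes 4 recursive calls at each level.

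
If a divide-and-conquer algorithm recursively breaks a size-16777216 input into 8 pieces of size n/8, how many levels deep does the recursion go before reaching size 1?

For divide and conquer with division factor 8:

Problem sizes at each level:
Level 0: 16777216
Level 1: 2097152
Level 2: 262144
Level 3: 32768
Level 4: 4096
Level 5: 512
Level 6: 64
Level 7: 8
Level 8: 1

The root is level 0 and the size-1 base case is level 8 (the tree spans levels 0 through 8, i.e. 9 levels counting the root), so the depth is the number of divisions: log_8(16777216) = 8

The recursion tree depth is log_8(16777216) = 8. At each level, the problem size is divided by 8, so it takes 8 divisions to reduce to a base case of size 1. The algorithm makes 8 recursive calls at each level.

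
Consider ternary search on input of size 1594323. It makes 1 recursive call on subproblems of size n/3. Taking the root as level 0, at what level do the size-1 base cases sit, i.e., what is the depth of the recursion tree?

For divide and conquer with division factor 3:

Problem sizes at each level:
Level 0: 1594323
Level 1: 531441
Level 2: 177147
Level 3: 59049
Level 4: 19683
Level 5: 6561
Level 6: 2187
Level 7: 729
Level 8: 243
Level 9: 81
Level 10: 27
Level 11: 9
Level 12: 3
Level 13: 1

The root is level 0 and the size-1 base case is level 13 (the tree spans levels 0 through 13, i.e. 14 levels counting the root), so the depth is the number of divisions: log_3(1594323) = 13

The recursion tree depth is log_3(1594323) = 13. At each level, the problem size is divided by 3, so it takes 13 divisions to reduce to a base case of size 1. The algorithm makes 1 recursive call at each level.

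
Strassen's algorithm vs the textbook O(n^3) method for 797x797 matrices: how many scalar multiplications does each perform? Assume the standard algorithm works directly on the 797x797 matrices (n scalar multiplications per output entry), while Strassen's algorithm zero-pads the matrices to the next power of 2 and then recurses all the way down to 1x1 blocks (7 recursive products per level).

Matrix multiplication for 797x797 matrices:

Strassen's algorithm requires power-of-2 dimensions. Pad 797x797 to 1024x1024 (next power of 2).

Standard algorithm: 797^3 = 506261573 multiplications
Strassen's algorithm: 7^(log2(1024)) = 7^10 = 282475249 multiplications
Savings: 506261573 - 282475249 = 223786324 multiplications

Standard: 506261573 multiplications (797^3). Strassen: 282475249 multiplications (7^10, after padding to 1024x1024). Strassen reduces 8 recursive multiplications to 7 at each level.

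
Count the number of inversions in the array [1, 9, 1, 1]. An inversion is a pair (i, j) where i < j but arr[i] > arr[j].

Finding inversions in [1, 9, 1, 1]:

(1, 2): arr[1]=9 > arr[2]=1
(1, 3): arr[1]=9 > arr[3]=1

Total inversions: 2

The array has 2 inversion(s): (1,2), (1,3). Each pair (i,j) satisfies i < j and arr[i] > arr[j].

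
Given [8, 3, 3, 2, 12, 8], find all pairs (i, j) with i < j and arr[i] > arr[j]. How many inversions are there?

Finding inversions in [8, 3, 3, 2, 12, 8]:

(0, 1): arr[0]=8 > arr[1]=3
(0, 2): arr[0]=8 > arr[2]=3
(0, 3): arr[0]=8 > arr[3]=2
(1, 3): arr[1]=3 > arr[3]=2
(2, 3): arr[2]=3 > arr[3]=2
(4, 5): arr[4]=12 > arr[5]=8

Total inversions: 6

The array has 6 inversion(s): (0,1), (0,2), (0,3), (1,3), (2,3), (4,5). Each pair (i,j) satisfies i < j and arr[i] > arr[j].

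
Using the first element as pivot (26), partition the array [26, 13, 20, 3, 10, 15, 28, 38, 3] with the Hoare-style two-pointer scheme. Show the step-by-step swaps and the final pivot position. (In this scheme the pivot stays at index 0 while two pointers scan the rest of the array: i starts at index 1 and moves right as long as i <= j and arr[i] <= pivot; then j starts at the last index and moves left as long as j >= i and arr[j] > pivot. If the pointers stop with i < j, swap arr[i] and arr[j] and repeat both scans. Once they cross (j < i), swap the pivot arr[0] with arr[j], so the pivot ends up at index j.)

Hoare-style two-pointer partition with pivot = 26:

Initial array: [26, 13, 20, 3, 10, 15, 28, 38, 3]

Pointers start at i = 1, j = 8.
i stops at index 6 (arr[6]=28 > 26), j stops at index 8 (arr[8]=3 <= 26): swap arr[6] and arr[8], array becomes [26, 13, 20, 3, 10, 15, 3, 38, 28]
i ends at 7, j ends at 6: the pointers have crossed (j < i), so scanning stops.

Swap pivot arr[0] with arr[6] to place pivot at position 6: [3, 13, 20, 3, 10, 15, 26, 38, 28]
Pivot position: 6

After partitioning with pivot 26, the array becomes [3, 13, 20, 3, 10, 15, 26, 38, 28]. The pivot is placed at index 6. All elements to the left of the pivot are <= 26, and all elements to the right are > 26.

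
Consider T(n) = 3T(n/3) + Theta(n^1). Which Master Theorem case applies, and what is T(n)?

Master Theorem for T(n) = 3T(n/3) + O(n^1):

a = 3, b = 3, c = 1
log_b(a) = log_3(3) = 1.0000

Case 2: c = 1 = log_3(3) = 1.0000
T(n) = O(n^1 log n) = O(n log n)

For T(n) = 3T(n/3) + O(n^1): log_3(3) = 1.0000. This is Case 2 of the Master Theorem (c = log_b(a), equal work at all levels), giving O(n log n).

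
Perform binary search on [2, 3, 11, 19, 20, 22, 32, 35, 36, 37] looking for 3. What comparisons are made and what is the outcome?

Binary search for 3 in [2, 3, 11, 19, 20, 22, 32, 35, 36, 37]:

lo=0, hi=9, mid=4, arr[mid]=20 -> 20 > 3, search left half
lo=0, hi=3, mid=1, arr[mid]=3 -> Found target at index 1!

Binary search finds 3 at index 1 after 2 comparisons. The search repeatedly halves the search space by comparing with the middle element.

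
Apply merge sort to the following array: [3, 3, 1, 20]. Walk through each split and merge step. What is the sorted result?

Merge sort trace:

Split: [3, 3, 1, 20] -> [3, 3] and [1, 20]
  Split: [3, 3] -> [3] and [3]
  Merge: [3] + [3] -> [3, 3]
  Split: [1, 20] -> [1] and [20]
  Merge: [1] + [20] -> [1, 20]
Merge: [3, 3] + [1, 20] -> [1, 3, 3, 20]

Final sorted array: [1, 3, 3, 20]

The merge sort proceeds by recursively splitting the array and merging sorted halves.
After all merges, the sorted array is [1, 3, 3, 20].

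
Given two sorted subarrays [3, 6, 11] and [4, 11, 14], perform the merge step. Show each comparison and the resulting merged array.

Merging process:

Compare 3 vs 4: take 3 from left. Merged: [3]
Compare 6 vs 4: take 4 from right. Merged: [3, 4]
Compare 6 vs 11: take 6 from left. Merged: [3, 4, 6]
Compare 11 vs 11: take 11 from left. Merged: [3, 4, 6, 11]
Append remaining from right: [11, 14]. Merged: [3, 4, 6, 11, 11, 14]

Final merged array: [3, 4, 6, 11, 11, 14]
Total comparisons: 4

The merged array is [3, 4, 6, 11, 11, 14], requiring 4 comparisons. The merge step runs in O(n) time where n is the total number of elements.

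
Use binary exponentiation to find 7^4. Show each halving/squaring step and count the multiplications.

Computing 7^4 by squaring (build up from 7^1; each line after the first costs one multiplication):

7^1 = 7
7^2 = (7^1)^2 = 7^2 = 49
7^4 = (7^2)^2 = 49^2 = 2401

Result: 2401
Multiplications needed: 2 (2 lines after 7^1)

7^4 = 2401. Using exponentiation by squaring, this requires 2 multiplications. The key idea: if the exponent is even, square the half-power; if odd, multiply by the base once.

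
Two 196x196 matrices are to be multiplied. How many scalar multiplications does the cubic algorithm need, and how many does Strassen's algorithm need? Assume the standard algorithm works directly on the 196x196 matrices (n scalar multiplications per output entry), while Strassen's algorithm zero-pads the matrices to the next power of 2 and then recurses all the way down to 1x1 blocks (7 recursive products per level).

Matrix multiplication for 196x196 matrices:

Strassen's algorithm requires power-of-2 dimensions. Pad 196x196 to 256x256 (next power of 2).

Standard algorithm: 196^3 = 7529536 multiplications
Strassen's algorithm: 7^(log2(256)) = 7^8 = 5764801 multiplications
Savings: 7529536 - 5764801 = 1764735 multiplications

Standard: 7529536 multiplications (196^3). Strassen: 5764801 multiplications (7^8, after padding to 256x256). Strassen reduces 8 recursive multiplications to 7 at each level.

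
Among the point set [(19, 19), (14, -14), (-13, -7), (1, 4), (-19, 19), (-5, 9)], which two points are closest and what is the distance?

Computing all pairwise distances among 6 points:

d((19, 19), (14, -14)) = 33.3766
d((19, 19), (-13, -7)) = 41.2311
d((19, 19), (1, 4)) = 23.4307
d((19, 19), (-19, 19)) = 38.0
d((19, 19), (-5, 9)) = 26.0
d((14, -14), (-13, -7)) = 27.8927
d((14, -14), (1, 4)) = 22.2036
d((14, -14), (-19, 19)) = 46.669
d((14, -14), (-5, 9)) = 29.8329
d((-13, -7), (1, 4)) = 17.8045
d((-13, -7), (-19, 19)) = 26.6833
d((-13, -7), (-5, 9)) = 17.8885
d((1, 4), (-19, 19)) = 25.0
d((1, 4), (-5, 9)) = 7.8102 <-- minimum
d((-19, 19), (-5, 9)) = 17.2047

Closest pair: (1, 4) and (-5, 9) with distance 7.8102

The closest pair is (1, 4) and (-5, 9) with Euclidean distance 7.8102. For 6 points, brute-force pairwise comparison is shown above. For large n, the divide-and-conquer algorithm (sort by x, recurse on halves, check the dividing strip) achieves O(n log n).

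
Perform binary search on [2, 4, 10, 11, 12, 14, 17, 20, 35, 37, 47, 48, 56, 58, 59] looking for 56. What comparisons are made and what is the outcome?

Binary search for 56 in [2, 4, 10, 11, 12, 14, 17, 20, 35, 37, 47, 48, 56, 58, 59]:

lo=0, hi=14, mid=7, arr[mid]=20 -> 20 < 56, search right half
lo=8, hi=14, mid=11, arr[mid]=48 -> 48 < 56, search right half
lo=12, hi=14, mid=13, arr[mid]=58 -> 58 > 56, search left half
lo=12, hi=12, mid=12, arr[mid]=56 -> Found target at index 12!

Binary search finds 56 at index 12 after 4 comparisons. The search repeatedly halves the search space by comparing with the middle element.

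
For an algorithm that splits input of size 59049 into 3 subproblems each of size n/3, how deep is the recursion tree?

For divide and conquer with division factor 3:

Problem sizes at each level:
Level 0: 59049
Level 1: 19683
Level 2: 6561
Level 3: 2187
Level 4: 729
Level 5: 243
Level 6: 81
Level 7: 27
Level 8: 9
Level 9: 3
Level 10: 1

The root is level 0 and the size-1 base case is level 10 (the tree spans levels 0 through 10, i.e. 11 levels counting the root), so the depth is the number of divisions: log_3(59049) = 10

The recursion tree depth is log_3(59049) = 10. At each level, the problem size is divided by 3, so it takes 10 divisions to reduce to a base case of size 1. The algorithm makes 3 recursive calls at each level.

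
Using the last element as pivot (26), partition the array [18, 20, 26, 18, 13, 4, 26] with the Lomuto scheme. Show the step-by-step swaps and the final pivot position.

Lomuto partition with pivot = 26:

Initial array: [18, 20, 26, 18, 13, 4, 26]

arr[0]=18 <= 26: swap with position 0, array becomes [18, 20, 26, 18, 13, 4, 26]
arr[1]=20 <= 26: swap with position 1, array becomes [18, 20, 26, 18, 13, 4, 26]
arr[2]=26 <= 26: swap with position 2, array becomes [18, 20, 26, 18, 13, 4, 26]
arr[3]=18 <= 26: swap with position 3, array becomes [18, 20, 26, 18, 13, 4, 26]
arr[4]=13 <= 26: swap with position 4, array becomes [18, 20, 26, 18, 13, 4, 26]
arr[5]=4 <= 26: swap with position 5, array becomes [18, 20, 26, 18, 13, 4, 26]

Place pivot at position 6: [18, 20, 26, 18, 13, 4, 26]
Pivot position: 6

After partitioning with pivot 26, the array becomes [18, 20, 26, 18, 13, 4, 26]. The pivot is placed at index 6. All elements to the left of the pivot are <= 26, and all elements to the right are > 26.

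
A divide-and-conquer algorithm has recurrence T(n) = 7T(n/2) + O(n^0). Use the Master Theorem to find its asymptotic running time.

Master Theorem for T(n) = 7T(n/2) + O(n^0):

a = 7, b = 2, c = 0
log_b(a) = log_2(7) = 2.8074

Case 1: c = 0 < log_2(7) = 2.8074
T(n) = O(n^(log_2 7))

For T(n) = 7T(n/2) + O(n^0): log_2(7) = 2.8074. This is Case 1 of the Master Theorem (c < log_b(a), work dominated by leaves), giving O(n^(log_2 7)).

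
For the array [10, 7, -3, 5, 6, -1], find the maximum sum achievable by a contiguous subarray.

Using Kadane's algorithm on [10, 7, -3, 5, 6, -1]:

Scanning through the array:
Position 1 (value 7): max_ending_here = 17, max_so_far = 17
Position 2 (value -3): max_ending_here = 14, max_so_far = 17
Position 3 (value 5): max_ending_here = 19, max_so_far = 19
Position 4 (value 6): max_ending_here = 25, max_so_far = 25
Position 5 (value -1): max_ending_here = 24, max_so_far = 25

Maximum subarray: [10, 7, -3, 5, 6]
Maximum sum: 25

The maximum subarray is [10, 7, -3, 5, 6] with sum 25. This subarray runs from index 0 to index 4.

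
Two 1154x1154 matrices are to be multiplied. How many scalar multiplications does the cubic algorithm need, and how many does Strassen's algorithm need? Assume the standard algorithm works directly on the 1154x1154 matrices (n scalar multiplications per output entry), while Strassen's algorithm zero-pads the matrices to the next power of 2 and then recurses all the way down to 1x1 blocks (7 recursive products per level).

Matrix multiplication for 1154x1154 matrices:

Strassen's algorithm requires power-of-2 dimensions. Pad 1154x1154 to 2048x2048 (next power of 2).

Standard algorithm: 1154^3 = 1536800264 multiplications
Strassen's algorithm: 7^(log2(2048)) = 7^11 = 1977326743 multiplications
Difference: 1536800264 - 1977326743 = -440526479 (Strassen uses MORE here due to padding overhead — for small or just-over-power-of-2 n, padding can outweigh the per-level savings)

Standard: 1536800264 multiplications (1154^3). Strassen: 1977326743 multiplications (7^11, after padding to 2048x2048). Strassen reduces 8 recursive multiplications to 7 at each level.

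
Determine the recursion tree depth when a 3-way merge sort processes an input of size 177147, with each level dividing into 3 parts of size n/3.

For divide and conquer with division factor 3:

Problem sizes at each level:
Level 0: 177147
Level 1: 59049
Level 2: 19683
Level 3: 6561
Level 4: 2187
Level 5: 729
Level 6: 243
Level 7: 81
Level 8: 27
Level 9: 9
Level 10: 3
Level 11: 1

The root is level 0 and the size-1 base case is level 11 (the tree spans levels 0 through 11, i.e. 12 levels counting the root), so the depth is the number of divisions: log_3(177147) = 11

The recursion tree depth is log_3(177147) = 11. At each level, the problem size is divided by 3, so it takes 11 divisions to reduce to a base case of size 1. The algorithm makes 3 recursive calls at each level.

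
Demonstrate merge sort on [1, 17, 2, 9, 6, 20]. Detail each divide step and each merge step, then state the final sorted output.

Merge sort trace:

Split: [1, 17, 2, 9, 6, 20] -> [1, 17, 2] and [9, 6, 20]
  Split: [1, 17, 2] -> [1] and [17, 2]
    Split: [17, 2] -> [17] and [2]
    Merge: [17] + [2] -> [2, 17]
  Merge: [1] + [2, 17] -> [1, 2, 17]
  Split: [9, 6, 20] -> [9] and [6, 20]
    Split: [6, 20] -> [6] and [20]
    Merge: [6] + [20] -> [6, 20]
  Merge: [9] + [6, 20] -> [6, 9, 20]
Merge: [1, 2, 17] + [6, 9, 20] -> [1, 2, 6, 9, 17, 20]

Final sorted array: [1, 2, 6, 9, 17, 20]

The merge sort proceeds by recursively splitting the array and merging sorted halves.
After all merges, the sorted array is [1, 2, 6, 9, 17, 20].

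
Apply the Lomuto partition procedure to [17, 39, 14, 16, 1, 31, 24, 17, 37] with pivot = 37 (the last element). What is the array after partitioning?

Lomuto partition with pivot = 37:

Initial array: [17, 39, 14, 16, 1, 31, 24, 17, 37]

arr[0]=17 <= 37: swap with position 0, array becomes [17, 39, 14, 16, 1, 31, 24, 17, 37]
arr[1]=39 > 37: no swap
arr[2]=14 <= 37: swap with position 1, array becomes [17, 14, 39, 16, 1, 31, 24, 17, 37]
arr[3]=16 <= 37: swap with position 2, array becomes [17, 14, 16, 39, 1, 31, 24, 17, 37]
arr[4]=1 <= 37: swap with position 3, array becomes [17, 14, 16, 1, 39, 31, 24, 17, 37]
arr[5]=31 <= 37: swap with position 4, array becomes [17, 14, 16, 1, 31, 39, 24, 17, 37]
arr[6]=24 <= 37: swap with position 5, array becomes [17, 14, 16, 1, 31, 24, 39, 17, 37]
arr[7]=17 <= 37: swap with position 6, array becomes [17, 14, 16, 1, 31, 24, 17, 39, 37]

Place pivot at position 7: [17, 14, 16, 1, 31, 24, 17, 37, 39]
Pivot position: 7

After partitioning with pivot 37, the array becomes [17, 14, 16, 1, 31, 24, 17, 37, 39]. The pivot is placed at index 7. All elements to the left of the pivot are <= 37, and all elements to the right are > 37.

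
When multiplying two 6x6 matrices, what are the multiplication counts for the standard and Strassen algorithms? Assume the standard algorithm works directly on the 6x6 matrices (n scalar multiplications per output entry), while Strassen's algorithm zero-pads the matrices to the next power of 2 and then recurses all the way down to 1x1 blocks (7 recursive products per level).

Matrix multiplication for 6x6 matrices:

Strassen's algorithm requires power-of-2 dimensions. Pad 6x6 to 8x8 (next power of 2).

Standard algorithm: 6^3 = 216 multiplications
Strassen's algorithm: 7^(log2(8)) = 7^3 = 343 multiplications
Difference: 216 - 343 = -127 (Strassen uses MORE here due to padding overhead — for small or just-over-power-of-2 n, padding can outweigh the per-level savings)

Standard: 216 multiplications (6^3). Strassen: 343 multiplications (7^3, after padding to 8x8). Strassen reduces 8 recursive multiplications to 7 at each level.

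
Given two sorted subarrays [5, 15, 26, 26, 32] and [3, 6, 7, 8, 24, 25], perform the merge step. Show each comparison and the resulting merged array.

Merging process:

Compare 5 vs 3: take 3 from right. Merged: [3]
Compare 5 vs 6: take 5 from left. Merged: [3, 5]
Compare 15 vs 6: take 6 from right. Merged: [3, 5, 6]
Compare 15 vs 7: take 7 from right. Merged: [3, 5, 6, 7]
Compare 15 vs 8: take 8 from right. Merged: [3, 5, 6, 7, 8]
Compare 15 vs 24: take 15 from left. Merged: [3, 5, 6, 7, 8, 15]
Compare 26 vs 24: take 24 from right. Merged: [3, 5, 6, 7, 8, 15, 24]
Compare 26 vs 25: take 25 from right. Merged: [3, 5, 6, 7, 8, 15, 24, 25]
Append remaining from left: [26, 26, 32]. Merged: [3, 5, 6, 7, 8, 15, 24, 25, 26, 26, 32]

Final merged array: [3, 5, 6, 7, 8, 15, 24, 25, 26, 26, 32]
Total comparisons: 8

The merged array is [3, 5, 6, 7, 8, 15, 24, 25, 26, 26, 32], requiring 8 comparisons. The merge step runs in O(n) time where n is the total number of elements.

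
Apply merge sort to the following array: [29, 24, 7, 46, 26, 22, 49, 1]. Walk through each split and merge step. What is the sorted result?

Merge sort trace:

Split: [29, 24, 7, 46, 26, 22, 49, 1] -> [29, 24, 7, 46] and [26, 22, 49, 1]
  Split: [29, 24, 7, 46] -> [29, 24] and [7, 46]
    Split: [29, 24] -> [29] and [24]
    Merge: [29] + [24] -> [24, 29]
    Split: [7, 46] -> [7] and [46]
    Merge: [7] + [46] -> [7, 46]
  Merge: [24, 29] + [7, 46] -> [7, 24, 29, 46]
  Split: [26, 22, 49, 1] -> [26, 22] and [49, 1]
    Split: [26, 22] -> [26] and [22]
    Merge: [26] + [22] -> [22, 26]
    Split: [49, 1] -> [49] and [1]
    Merge: [49] + [1] -> [1, 49]
  Merge: [22, 26] + [1, 49] -> [1, 22, 26, 49]
Merge: [7, 24, 29, 46] + [1, 22, 26, 49] -> [1, 7, 22, 24, 26, 29, 46, 49]

Final sorted array: [1, 7, 22, 24, 26, 29, 46, 49]

The merge sort proceeds by recursively splitting the array and merging sorted halves.
After all merges, the sorted array is [1, 7, 22, 24, 26, 29, 46, 49].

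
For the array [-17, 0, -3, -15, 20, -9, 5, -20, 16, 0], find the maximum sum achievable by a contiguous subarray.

Using Kadane's algorithm on [-17, 0, -3, -15, 20, -9, 5, -20, 16, 0]:

Scanning through the array:
Position 1 (value 0): max_ending_here = 0, max_so_far = 0
Position 2 (value -3): max_ending_here = -3, max_so_far = 0
Position 3 (value -15): max_ending_here = -15, max_so_far = 0
Position 4 (value 20): max_ending_here = 20, max_so_far = 20
Position 5 (value -9): max_ending_here = 11, max_so_far = 20
Position 6 (value 5): max_ending_here = 16, max_so_far = 20
Position 7 (value -20): max_ending_here = -4, max_so_far = 20
Position 8 (value 16): max_ending_here = 16, max_so_far = 20
Position 9 (value 0): max_ending_here = 16, max_so_far = 20

Maximum subarray: [20]
Maximum sum: 20

The maximum subarray is [20] with sum 20. This subarray runs from index 4 to index 4.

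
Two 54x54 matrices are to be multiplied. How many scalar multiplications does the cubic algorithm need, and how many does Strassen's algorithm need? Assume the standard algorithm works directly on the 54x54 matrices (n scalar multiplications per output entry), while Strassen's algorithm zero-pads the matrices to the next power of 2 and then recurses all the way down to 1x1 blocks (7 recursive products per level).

Matrix multiplication for 54x54 matrices:

Strassen's algorithm requires power-of-2 dimensions. Pad 54x54 to 64x64 (next power of 2).

Standard algorithm: 54^3 = 157464 multiplications
Strassen's algorithm: 7^(log2(64)) = 7^6 = 117649 multiplications
Savings: 157464 - 117649 = 39815 multiplications

Standard: 157464 multiplications (54^3). Strassen: 117649 multiplications (7^6, after padding to 64x64). Strassen reduces 8 recursive multiplications to 7 at each level.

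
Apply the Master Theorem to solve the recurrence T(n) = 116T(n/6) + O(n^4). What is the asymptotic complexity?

Master Theorem for T(n) = 116T(n/6) + O(n^4):

a = 116, b = 6, c = 4
log_b(a) = log_6(116) = 2.6530

Case 3: c = 4 > log_6(116) = 2.6530
T(n) = O(n^4) = O(n^4)

For T(n) = 116T(n/6) + O(n^4): log_6(116) = 2.6530. This is Case 3 of the Master Theorem (c > log_b(a), work dominated by root), giving O(n^4).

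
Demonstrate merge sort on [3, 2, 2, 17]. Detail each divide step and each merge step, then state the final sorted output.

Merge sort trace:

Split: [3, 2, 2, 17] -> [3, 2] and [2, 17]
  Split: [3, 2] -> [3] and [2]
  Merge: [3] + [2] -> [2, 3]
  Split: [2, 17] -> [2] and [17]
  Merge: [2] + [17] -> [2, 17]
Merge: [2, 3] + [2, 17] -> [2, 2, 3, 17]

Final sorted array: [2, 2, 3, 17]

The merge sort proceeds by recursively splitting the array and merging sorted halves.
After all merges, the sorted array is [2, 2, 3, 17].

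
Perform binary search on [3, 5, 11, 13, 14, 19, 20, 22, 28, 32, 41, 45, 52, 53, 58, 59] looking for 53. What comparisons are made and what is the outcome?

Binary search for 53 in [3, 5, 11, 13, 14, 19, 20, 22, 28, 32, 41, 45, 52, 53, 58, 59]:

lo=0, hi=15, mid=7, arr[mid]=22 -> 22 < 53, search right half
lo=8, hi=15, mid=11, arr[mid]=45 -> 45 < 53, search right half
lo=12, hi=15, mid=13, arr[mid]=53 -> Found target at index 13!

Binary search finds 53 at index 13 after 3 comparisons. The search repeatedly halves the search space by comparing with the middle element.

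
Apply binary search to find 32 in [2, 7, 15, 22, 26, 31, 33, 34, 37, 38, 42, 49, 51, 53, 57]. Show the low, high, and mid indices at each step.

Binary search for 32 in [2, 7, 15, 22, 26, 31, 33, 34, 37, 38, 42, 49, 51, 53, 57]:

lo=0, hi=14, mid=7, arr[mid]=34 -> 34 > 32, search left half
lo=0, hi=6, mid=3, arr[mid]=22 -> 22 < 32, search right half
lo=4, hi=6, mid=5, arr[mid]=31 -> 31 < 32, search right half
lo=6, hi=6, mid=6, arr[mid]=33 -> 33 > 32, search left half
lo=6 > hi=5, target 32 not found

Binary search determines that 32 is not in the array after 4 comparisons. The search space was exhausted without finding the target.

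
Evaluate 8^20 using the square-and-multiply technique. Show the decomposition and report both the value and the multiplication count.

Computing 8^20 by squaring (build up from 8^1; each line after the first costs one multiplication):

8^1 = 8
8^2 = (8^1)^2 = 8^2 = 64
8^4 = (8^2)^2 = 64^2 = 4096
8^5 = 8 * 8^4 = 8 * 4096 = 32768
8^10 = (8^5)^2 = 32768^2 = 1073741824
8^20 = (8^10)^2 = 1073741824^2 = 1152921504606846976

Result: 1152921504606846976
Multiplications needed: 5 (5 lines after 8^1)

8^20 = 1152921504606846976. Using exponentiation by squaring, this requires 5 multiplications. The key idea: if the exponent is even, square the half-power; if odd, multiply by the base once.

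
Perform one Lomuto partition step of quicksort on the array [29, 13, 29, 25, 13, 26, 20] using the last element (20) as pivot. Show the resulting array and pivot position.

Lomuto partition with pivot = 20:

Initial array: [29, 13, 29, 25, 13, 26, 20]

arr[0]=29 > 20: no swap
arr[1]=13 <= 20: swap with position 0, array becomes [13, 29, 29, 25, 13, 26, 20]
arr[2]=29 > 20: no swap
arr[3]=25 > 20: no swap
arr[4]=13 <= 20: swap with position 1, array becomes [13, 13, 29, 25, 29, 26, 20]
arr[5]=26 > 20: no swap

Place pivot at position 2: [13, 13, 20, 25, 29, 26, 29]
Pivot position: 2

After partitioning with pivot 20, the array becomes [13, 13, 20, 25, 29, 26, 29]. The pivot is placed at index 2. All elements to the left of the pivot are <= 20, and all elements to the right are > 20.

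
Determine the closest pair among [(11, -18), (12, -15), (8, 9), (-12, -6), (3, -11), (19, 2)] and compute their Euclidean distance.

Computing all pairwise distances among 6 points:

d((11, -18), (12, -15)) = 3.1623 <-- minimum
d((11, -18), (8, 9)) = 27.1662
d((11, -18), (-12, -6)) = 25.9422
d((11, -18), (3, -11)) = 10.6301
d((11, -18), (19, 2)) = 21.5407
d((12, -15), (8, 9)) = 24.3311
d((12, -15), (-12, -6)) = 25.632
d((12, -15), (3, -11)) = 9.8489
d((12, -15), (19, 2)) = 18.3848
d((8, 9), (-12, -6)) = 25.0
d((8, 9), (3, -11)) = 20.6155
d((8, 9), (19, 2)) = 13.0384
d((-12, -6), (3, -11)) = 15.8114
d((-12, -6), (19, 2)) = 32.0156
d((3, -11), (19, 2)) = 20.6155

Closest pair: (11, -18) and (12, -15) with distance 3.1623

The closest pair is (11, -18) and (12, -15) with Euclidean distance 3.1623. For 6 points, brute-force pairwise comparison is shown above. For large n, the divide-and-conquer algorithm (sort by x, recurse on halves, check the dividing strip) achieves O(n log n).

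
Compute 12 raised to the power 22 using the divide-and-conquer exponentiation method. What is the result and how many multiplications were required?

Computing 12^22 by squaring (build up from 12^1; each line after the first costs one multiplication):

12^1 = 12
12^2 = (12^1)^2 = 12^2 = 144
12^4 = (12^2)^2 = 144^2 = 20736
12^5 = 12 * 12^4 = 12 * 20736 = 248832
12^10 = (12^5)^2 = 248832^2 = 61917364224
12^11 = 12 * 12^10 = 12 * 61917364224 = 743008370688
12^22 = (12^11)^2 = 743008370688^2 = 552061438912436417593344

Result: 552061438912436417593344
Multiplications needed: 6 (6 lines after 12^1)

12^22 = 552061438912436417593344. Using exponentiation by squaring, this requires 6 multiplications. The key idea: if the exponent is even, square the half-power; if odd, multiply by the base once.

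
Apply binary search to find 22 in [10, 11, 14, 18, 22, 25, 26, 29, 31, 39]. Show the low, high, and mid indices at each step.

Binary search for 22 in [10, 11, 14, 18, 22, 25, 26, 29, 31, 39]:

lo=0, hi=9, mid=4, arr[mid]=22 -> Found target at index 4!

Binary search finds 22 at index 4 after 1 comparisons. The search repeatedly halves the search space by comparing with the middle element.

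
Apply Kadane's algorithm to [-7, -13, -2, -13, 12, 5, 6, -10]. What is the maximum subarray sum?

Using Kadane's algorithm on [-7, -13, -2, -13, 12, 5, 6, -10]:

Scanning through the array:
Position 1 (value -13): max_ending_here = -13, max_so_far = -7
Position 2 (value -2): max_ending_here = -2, max_so_far = -2
Position 3 (value -13): max_ending_here = -13, max_so_far = -2
Position 4 (value 12): max_ending_here = 12, max_so_far = 12
Position 5 (value 5): max_ending_here = 17, max_so_far = 17
Position 6 (value 6): max_ending_here = 23, max_so_far = 23
Position 7 (value -10): max_ending_here = 13, max_so_far = 23

Maximum subarray: [12, 5, 6]
Maximum sum: 23

The maximum subarray is [12, 5, 6] with sum 23. This subarray runs from index 4 to index 6.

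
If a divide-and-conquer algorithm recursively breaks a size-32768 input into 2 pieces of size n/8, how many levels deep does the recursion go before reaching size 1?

For divide and conquer with division factor 8:

Problem sizes at each level:
Level 0: 32768
Level 1: 4096
Level 2: 512
Level 3: 64
Level 4: 8
Level 5: 1

The root is level 0 and the size-1 base case is level 5 (the tree spans levels 0 through 5, i.e. 6 levels counting the root), so the depth is the number of divisions: log_8(32768) = 5

The recursion tree depth is log_8(32768) = 5. At each level, the problem size is divided by 8, so it takes 5 divisions to reduce to a base case of size 1. The algorithm makes 2 recursive calls at each level.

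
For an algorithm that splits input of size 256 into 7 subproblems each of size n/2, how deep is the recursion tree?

For divide and conquer with division factor 2:

Problem sizes at each level:
Level 0: 256
Level 1: 128
Level 2: 64
Level 3: 32
Level 4: 16
Level 5: 8
Level 6: 4
Level 7: 2
Level 8: 1

The root is level 0 and the size-1 base case is level 8 (the tree spans levels 0 through 8, i.e. 9 levels counting the root), so the depth is the number of divisions: log_2(256) = 8

The recursion tree depth is log_2(256) = 8. At each level, the problem size is divided by 2, so it takes 8 divisions to reduce to a base case of size 1. The algorithm makes 7 recursive calls at each level.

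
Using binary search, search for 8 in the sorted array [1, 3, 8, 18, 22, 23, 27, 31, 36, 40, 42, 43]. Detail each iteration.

Binary search for 8 in [1, 3, 8, 18, 22, 23, 27, 31, 36, 40, 42, 43]:

lo=0, hi=11, mid=5, arr[mid]=23 -> 23 > 8, search left half
lo=0, hi=4, mid=2, arr[mid]=8 -> Found target at index 2!

Binary search finds 8 at index 2 after 2 comparisons. The search repeatedly halves the search space by comparing with the middle element.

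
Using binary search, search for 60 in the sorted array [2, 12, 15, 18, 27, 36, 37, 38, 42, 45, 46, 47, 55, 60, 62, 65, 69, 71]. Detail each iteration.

Binary search for 60 in [2, 12, 15, 18, 27, 36, 37, 38, 42, 45, 46, 47, 55, 60, 62, 65, 69, 71]:

lo=0, hi=17, mid=8, arr[mid]=42 -> 42 < 60, search right half
lo=9, hi=17, mid=13, arr[mid]=60 -> Found target at index 13!

Binary search finds 60 at index 13 after 2 comparisons. The search repeatedly halves the search space by comparing with the middle element.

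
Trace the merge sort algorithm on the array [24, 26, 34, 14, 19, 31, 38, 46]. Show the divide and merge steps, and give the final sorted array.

Merge sort trace:

Split: [24, 26, 34, 14, 19, 31, 38, 46] -> [24, 26, 34, 14] and [19, 31, 38, 46]
  Split: [24, 26, 34, 14] -> [24, 26] and [34, 14]
    Split: [24, 26] -> [24] and [26]
    Merge: [24] + [26] -> [24, 26]
    Split: [34, 14] -> [34] and [14]
    Merge: [34] + [14] -> [14, 34]
  Merge: [24, 26] + [14, 34] -> [14, 24, 26, 34]
  Split: [19, 31, 38, 46] -> [19, 31] and [38, 46]
    Split: [19, 31] -> [19] and [31]
    Merge: [19] + [31] -> [19, 31]
    Split: [38, 46] -> [38] and [46]
    Merge: [38] + [46] -> [38, 46]
  Merge: [19, 31] + [38, 46] -> [19, 31, 38, 46]
Merge: [14, 24, 26, 34] + [19, 31, 38, 46] -> [14, 19, 24, 26, 31, 34, 38, 46]

Final sorted array: [14, 19, 24, 26, 31, 34, 38, 46]

The merge sort proceeds by recursively splitting the array and merging sorted halves.
After all merges, the sorted array is [14, 19, 24, 26, 31, 34, 38, 46].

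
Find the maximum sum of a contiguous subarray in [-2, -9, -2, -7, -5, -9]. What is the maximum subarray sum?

Using Kadane's algorithm on [-2, -9, -2, -7, -5, -9]:

Scanning through the array:
Position 1 (value -9): max_ending_here = -9, max_so_far = -2
Position 2 (value -2): max_ending_here = -2, max_so_far = -2
Position 3 (value -7): max_ending_here = -7, max_so_far = -2
Position 4 (value -5): max_ending_here = -5, max_so_far = -2
Position 5 (value -9): max_ending_here = -9, max_so_far = -2

Maximum subarray: [-2]
Maximum sum: -2

The maximum subarray is [-2] with sum -2. This subarray runs from index 0 to index 0.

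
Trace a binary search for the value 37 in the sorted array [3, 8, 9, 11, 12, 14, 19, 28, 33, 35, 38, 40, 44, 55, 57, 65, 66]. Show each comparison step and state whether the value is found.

Binary search for 37 in [3, 8, 9, 11, 12, 14, 19, 28, 33, 35, 38, 40, 44, 55, 57, 65, 66]:

lo=0, hi=16, mid=8, arr[mid]=33 -> 33 < 37, search right half
lo=9, hi=16, mid=12, arr[mid]=44 -> 44 > 37, search left half
lo=9, hi=11, mid=10, arr[mid]=38 -> 38 > 37, search left half
lo=9, hi=9, mid=9, arr[mid]=35 -> 35 < 37, search right half
lo=10 > hi=9, target 37 not found

Binary search determines that 37 is not in the array after 4 comparisons. The search space was exhausted without finding the target.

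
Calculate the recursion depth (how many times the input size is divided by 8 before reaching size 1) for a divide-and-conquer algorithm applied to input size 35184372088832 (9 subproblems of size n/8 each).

For divide and conquer with division factor 8:

Problem sizes at each level:
Level 0: 35184372088832
Level 1: 4398046511104
Level 2: 549755813888
Level 3: 68719476736
Level 4: 8589934592
Level 5: 1073741824
Level 6: 134217728
Level 7: 16777216
Level 8: 2097152
Level 9: 262144
Level 10: 32768
Level 11: 4096
Level 12: 512
Level 13: 64
Level 14: 8
Level 15: 1

The root is level 0 and the size-1 base case is level 15 (the tree spans levels 0 through 15, i.e. 16 levels counting the root), so the depth is the number of divisions: log_8(35184372088832) = 15

The recursion tree depth is log_8(35184372088832) = 15. At each level, the problem size is divided by 8, so it takes 15 divisions to reduce to a base case of size 1. The algorithm makes 9 recursive calls at each level.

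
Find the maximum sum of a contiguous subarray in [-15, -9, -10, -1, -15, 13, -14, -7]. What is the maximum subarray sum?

Using Kadane's algorithm on [-15, -9, -10, -1, -15, 13, -14, -7]:

Scanning through the array:
Position 1 (value -9): max_ending_here = -9, max_so_far = -9
Position 2 (value -10): max_ending_here = -10, max_so_far = -9
Position 3 (value -1): max_ending_here = -1, max_so_far = -1
Position 4 (value -15): max_ending_here = -15, max_so_far = -1
Position 5 (value 13): max_ending_here = 13, max_so_far = 13
Position 6 (value -14): max_ending_here = -1, max_so_far = 13
Position 7 (value -7): max_ending_here = -7, max_so_far = 13

Maximum subarray: [13]
Maximum sum: 13

The maximum subarray is [13] with sum 13. This subarray runs from index 5 to index 5.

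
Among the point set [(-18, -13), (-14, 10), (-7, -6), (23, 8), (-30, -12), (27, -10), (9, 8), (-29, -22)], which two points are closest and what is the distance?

Computing all pairwise distances among 8 points:

d((-18, -13), (-14, 10)) = 23.3452
d((-18, -13), (-7, -6)) = 13.0384
d((-18, -13), (23, 8)) = 46.0652
d((-18, -13), (-30, -12)) = 12.0416
d((-18, -13), (27, -10)) = 45.0999
d((-18, -13), (9, 8)) = 34.2053
d((-18, -13), (-29, -22)) = 14.2127
d((-14, 10), (-7, -6)) = 17.4642
d((-14, 10), (23, 8)) = 37.054
d((-14, 10), (-30, -12)) = 27.2029
d((-14, 10), (27, -10)) = 45.618
d((-14, 10), (9, 8)) = 23.0868
d((-14, 10), (-29, -22)) = 35.3412
d((-7, -6), (23, 8)) = 33.1059
d((-7, -6), (-30, -12)) = 23.7697
d((-7, -6), (27, -10)) = 34.2345
d((-7, -6), (9, 8)) = 21.2603
d((-7, -6), (-29, -22)) = 27.2029
d((23, 8), (-30, -12)) = 56.648
d((23, 8), (27, -10)) = 18.4391
d((23, 8), (9, 8)) = 14.0
d((23, 8), (-29, -22)) = 60.0333
d((-30, -12), (27, -10)) = 57.0351
d((-30, -12), (9, 8)) = 43.8292
d((-30, -12), (-29, -22)) = 10.0499 <-- minimum
d((27, -10), (9, 8)) = 25.4558
d((27, -10), (-29, -22)) = 57.2713
d((9, 8), (-29, -22)) = 48.4149

Closest pair: (-30, -12) and (-29, -22) with distance 10.0499

The closest pair is (-30, -12) and (-29, -22) with Euclidean distance 10.0499. For 8 points, brute-force pairwise comparison is shown above. For large n, the divide-and-conquer algorithm (sort by x, recurse on halves, check the dividing strip) achieves O(n log n).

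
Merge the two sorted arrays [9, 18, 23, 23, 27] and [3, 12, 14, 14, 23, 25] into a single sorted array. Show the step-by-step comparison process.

Merging process:

Compare 9 vs 3: take 3 from right. Merged: [3]
Compare 9 vs 12: take 9 from left. Merged: [3, 9]
Compare 18 vs 12: take 12 from right. Merged: [3, 9, 12]
Compare 18 vs 14: take 14 from right. Merged: [3, 9, 12, 14]
Compare 18 vs 14: take 14 from right. Merged: [3, 9, 12, 14, 14]
Compare 18 vs 23: take 18 from left. Merged: [3, 9, 12, 14, 14, 18]
Compare 23 vs 23: take 23 from left. Merged: [3, 9, 12, 14, 14, 18, 23]
Compare 23 vs 23: take 23 from left. Merged: [3, 9, 12, 14, 14, 18, 23, 23]
Compare 27 vs 23: take 23 from right. Merged: [3, 9, 12, 14, 14, 18, 23, 23, 23]
Compare 27 vs 25: take 25 from right. Merged: [3, 9, 12, 14, 14, 18, 23, 23, 23, 25]
Append remaining from left: [27]. Merged: [3, 9, 12, 14, 14, 18, 23, 23, 23, 25, 27]

Final merged array: [3, 9, 12, 14, 14, 18, 23, 23, 23, 25, 27]
Total comparisons: 10

The merged array is [3, 9, 12, 14, 14, 18, 23, 23, 23, 25, 27], requiring 10 comparisons. The merge step runs in O(n) time where n is the total number of elements.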